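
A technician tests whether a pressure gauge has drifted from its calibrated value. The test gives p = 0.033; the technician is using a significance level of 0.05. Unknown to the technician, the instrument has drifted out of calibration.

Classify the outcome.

The conventional null hypothesis is that the instrument is correctly calibrated.
Since p = 0.033 < α = 0.05, H₀ is rejected.
H₀ is false (actually the instrument has drifted out of calibration).
The decision matches the true state — no error.

No error — this is a correct decision.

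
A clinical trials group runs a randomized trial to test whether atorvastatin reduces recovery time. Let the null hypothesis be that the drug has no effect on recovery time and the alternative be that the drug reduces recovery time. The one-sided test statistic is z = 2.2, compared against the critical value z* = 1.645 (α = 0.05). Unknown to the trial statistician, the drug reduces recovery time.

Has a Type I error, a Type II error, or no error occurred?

No error — this is a correct decision.

Since z = 2.2 > z* = 1.645, H₀ is rejected.
H₀ is false (actually the drug reduces recovery time).
The decision matches the true state — no error.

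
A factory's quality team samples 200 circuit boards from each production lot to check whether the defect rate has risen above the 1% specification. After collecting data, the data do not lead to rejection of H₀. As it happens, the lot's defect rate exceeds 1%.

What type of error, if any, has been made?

Type II error

The conventional null hypothesis here is that the lot's defect rate is 1% (within specification).
H₀ was not rejected, but H₀ is actually false.
Failing to reject a false null hypothesis is a Type II error (false negative).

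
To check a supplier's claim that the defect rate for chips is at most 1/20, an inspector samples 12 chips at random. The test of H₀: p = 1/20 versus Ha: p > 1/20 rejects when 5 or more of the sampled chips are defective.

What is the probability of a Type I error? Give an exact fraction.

α = P(reject H₀ | H₀ true) = P(S ≥ 5 | p = 1/20), S ~ Binomial(12, 1/20).
α = 1 − P(S ≤ 4) = 1 − 409524655607633/409600000000000 = 75344392367/409600000000000.

75344392367/409600000000000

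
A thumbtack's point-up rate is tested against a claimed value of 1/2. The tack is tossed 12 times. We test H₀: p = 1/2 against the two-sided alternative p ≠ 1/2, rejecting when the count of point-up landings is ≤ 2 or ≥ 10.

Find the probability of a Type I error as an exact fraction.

α = P(Y ≤ 2 or Y ≥ 10 | p = 1/2), Y ~ Binomial(12, 1/2).
Each tail has probability (1 + 12 + 66)/4096; doubling gives α = 158/4096 = 79/2048.

79/2048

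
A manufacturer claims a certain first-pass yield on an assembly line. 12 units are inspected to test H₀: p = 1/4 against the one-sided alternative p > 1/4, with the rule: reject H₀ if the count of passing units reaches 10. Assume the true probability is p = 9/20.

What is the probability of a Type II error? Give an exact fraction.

812745962073749/819200000000000

β = P(fail to reject H₀ | Ha true) = P(Y ≤ 9 | p = 9/20), Y ~ Binomial(12, 9/20).
Summing C(12,j)·(9/20)^j·(11/20)^{12-j} for j = 0..9 gives 812745962073749/819200000000000.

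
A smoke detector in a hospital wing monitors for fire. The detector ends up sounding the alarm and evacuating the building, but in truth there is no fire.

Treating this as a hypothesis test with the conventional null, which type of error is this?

Type I error

The null hypothesis here is that there is no fire.
'Sounding the alarm and evacuating the building' corresponds to rejecting H₀.
H₀ was rejected but H₀ is true — a Type I error (false positive).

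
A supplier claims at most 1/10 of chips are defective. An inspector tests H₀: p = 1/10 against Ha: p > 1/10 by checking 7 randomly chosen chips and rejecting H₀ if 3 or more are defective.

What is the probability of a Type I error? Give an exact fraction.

Under H₀, K ~ Binomial(7, 1/10); the Type I error rate is P(K ≥ 3).
Computing the lower-tail complement: 1 − 1948617/2000000 = 51383/2000000.

51383/2000000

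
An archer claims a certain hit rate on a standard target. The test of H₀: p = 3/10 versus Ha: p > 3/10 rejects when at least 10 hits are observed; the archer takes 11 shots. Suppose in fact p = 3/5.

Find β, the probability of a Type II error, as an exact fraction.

1894076/1953125

β = P(fail to reject H₀ | Ha true) = P(K ≤ 9 | p = 3/5), K ~ Binomial(11, 3/5).
Equivalently, β = 1 − P(K ≥ 10) = 1894076/1953125.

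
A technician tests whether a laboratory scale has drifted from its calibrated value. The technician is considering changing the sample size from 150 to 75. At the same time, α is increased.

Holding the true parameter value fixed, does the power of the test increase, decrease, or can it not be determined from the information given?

The first change alone would make β increase; the second alone would make β decrease. Which effect dominates depends on the magnitudes, which are not given.
Since power = 1 − β, the effect on power is likewise indeterminate.

Cannot be determined from the information given.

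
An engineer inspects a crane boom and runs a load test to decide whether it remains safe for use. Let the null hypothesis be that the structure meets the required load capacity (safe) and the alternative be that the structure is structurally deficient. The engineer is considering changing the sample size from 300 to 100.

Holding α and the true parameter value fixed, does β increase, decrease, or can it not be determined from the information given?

Reducing n widens both sampling distributions, so the test has less ability to distinguish Ha from H₀.

It increases.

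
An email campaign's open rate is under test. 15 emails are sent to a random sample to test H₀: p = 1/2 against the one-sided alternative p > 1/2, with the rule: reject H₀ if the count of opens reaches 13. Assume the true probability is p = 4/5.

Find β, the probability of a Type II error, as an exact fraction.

Under the alternative p = 4/5, S ~ Binomial(15, 4/5); β is the probability the test does not reject, P(S < 13).
Equivalently, β = 1 − P(S ≥ 13) = 18370873741/30517578125.

18370873741/30517578125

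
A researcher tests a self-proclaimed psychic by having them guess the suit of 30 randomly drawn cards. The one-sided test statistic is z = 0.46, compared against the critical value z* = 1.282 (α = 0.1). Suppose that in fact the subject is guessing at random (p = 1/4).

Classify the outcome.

Neither — the decision is correct.

The conventional null hypothesis is that the subject is guessing at random (p = 1/4).
Since z = 0.46 ≤ z* = 1.282, H₀ is not rejected.
H₀ is true (actually the subject is guessing at random (p = 1/4)).
The decision matches the true state — no error.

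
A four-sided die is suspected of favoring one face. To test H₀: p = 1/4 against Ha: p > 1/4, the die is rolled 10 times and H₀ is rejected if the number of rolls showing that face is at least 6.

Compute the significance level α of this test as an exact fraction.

α = P(reject H₀ | H₀ true) = P(Y ≥ 6 | p = 1/4), with Y ~ Binomial(10, 1/4).
Adding the binomial terms for j = 6 through 10 with p = 1/4 yields 10343/524288.

10343/524288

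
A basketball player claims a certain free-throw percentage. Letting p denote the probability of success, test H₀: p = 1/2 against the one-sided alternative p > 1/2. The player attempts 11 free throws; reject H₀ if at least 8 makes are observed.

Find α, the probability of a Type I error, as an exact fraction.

29/256

The Type I error probability is α = P(K ≥ 8) computed under H₀, where K ~ Binomial(11, 1/2).
That's C(11,8) + C(11,9) + C(11,10) + C(11,11) over 2^11, i.e. (165 + 55 + 11 + 1)/2048 = 232/2048 = 29/256.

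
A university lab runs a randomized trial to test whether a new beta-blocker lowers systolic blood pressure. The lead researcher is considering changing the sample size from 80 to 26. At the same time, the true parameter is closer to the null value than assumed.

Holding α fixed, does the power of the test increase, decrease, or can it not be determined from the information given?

It decreases.

A smaller sample increases the standard error, so the sampling distributions under H₀ and Ha overlap more. A smaller true effect puts the Ha sampling distribution closer to H₀, so more of it falls in the non-rejection region. Both changes push β in the same direction.
Since power = 1 − β and β increases, power decreases.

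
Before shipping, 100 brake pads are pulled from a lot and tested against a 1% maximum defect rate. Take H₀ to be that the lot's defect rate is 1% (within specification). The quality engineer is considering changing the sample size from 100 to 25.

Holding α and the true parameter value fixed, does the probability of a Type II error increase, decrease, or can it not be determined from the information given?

It increases.

A smaller sample increases the standard error, so the sampling distributions under H₀ and Ha overlap more.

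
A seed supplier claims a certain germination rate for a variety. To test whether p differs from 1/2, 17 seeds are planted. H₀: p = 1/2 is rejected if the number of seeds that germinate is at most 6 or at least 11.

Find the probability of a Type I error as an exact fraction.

10889/32768

α = P(K ≤ 6 or K ≥ 11 | p = 1/2), K ~ Binomial(17, 1/2).
The two tails are symmetric, so α = 2·(1 + 17 + 136 + 680 + 2380 + 6188 + 12376)/2^17 = 43556/131072 = 10889/32768.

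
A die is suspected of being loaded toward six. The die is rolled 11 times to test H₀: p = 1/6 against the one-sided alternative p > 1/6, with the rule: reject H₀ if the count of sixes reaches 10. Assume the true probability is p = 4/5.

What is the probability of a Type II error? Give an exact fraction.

6619897/9765625

Under the alternative p = 4/5, X ~ Binomial(11, 4/5); β is the probability the test does not reject, P(X < 10).
Adding the binomial probabilities P(X=0)+…+P(X=9) at p = 4/5 gives 6619897/9765625.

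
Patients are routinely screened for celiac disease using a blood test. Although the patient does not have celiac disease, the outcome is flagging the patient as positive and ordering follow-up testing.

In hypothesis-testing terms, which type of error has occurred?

The null hypothesis here is that the patient does not have celiac disease.
'Flagging the patient as positive and ordering follow-up testing' corresponds to rejecting H₀.
H₀ was rejected but H₀ is true — a Type I error (false positive).

Type I error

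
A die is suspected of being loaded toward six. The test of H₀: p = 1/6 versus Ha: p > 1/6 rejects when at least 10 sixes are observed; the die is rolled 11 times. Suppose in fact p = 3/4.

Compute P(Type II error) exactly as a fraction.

Under the alternative p = 3/4, X ~ Binomial(11, 3/4); β is the probability the test does not reject, P(X < 10).
Summing C(11,j)·(3/4)^j·(1/4)^{11-j} for j = 0..9 gives 1683809/2097152.

1683809/2097152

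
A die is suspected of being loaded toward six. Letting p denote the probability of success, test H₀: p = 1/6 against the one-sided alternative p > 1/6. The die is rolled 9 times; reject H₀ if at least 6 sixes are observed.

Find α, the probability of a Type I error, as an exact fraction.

Under H₀, S ~ Binomial(9, 1/6), and α = P(S ≥ 6).
P(S ≥ 6) = Σ_{j=6}^{9} C(9,j)·(1/6)^j·(5/6)^{9-j} = 5723/5038848.

5723/5038848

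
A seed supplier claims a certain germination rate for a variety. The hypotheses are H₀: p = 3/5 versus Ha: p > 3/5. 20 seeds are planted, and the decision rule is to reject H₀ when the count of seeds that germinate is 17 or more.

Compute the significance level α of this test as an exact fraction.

α = P(reject H₀ | H₀ true) = P(K ≥ 17 | p = 3/5), with K ~ Binomial(20, 3/5).
P(K ≥ 17) = Σ_{j=17}^{20} C(20,j)·(3/5)^j·(2/5)^{20-j} = 1522175101281/95367431640625.

1522175101281/95367431640625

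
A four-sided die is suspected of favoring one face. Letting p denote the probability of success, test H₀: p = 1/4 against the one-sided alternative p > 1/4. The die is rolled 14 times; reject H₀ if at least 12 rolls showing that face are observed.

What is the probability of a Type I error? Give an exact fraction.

Under H₀, K ~ Binomial(14, 1/4), and α = P(K ≥ 12).
P(K ≥ 12) = Σ_{j=12}^{14} C(14,j)·(1/4)^j·(3/4)^{14-j} = 431/134217728.

431/134217728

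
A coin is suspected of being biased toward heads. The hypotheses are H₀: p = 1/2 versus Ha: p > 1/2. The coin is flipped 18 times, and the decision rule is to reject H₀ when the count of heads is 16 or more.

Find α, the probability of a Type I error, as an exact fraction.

43/65536

Under H₀, K ~ Binomial(18, 1/2), and α = P(K ≥ 16).
That's C(18,16) + C(18,17) + C(18,18) over 2^18, i.e. (153 + 18 + 1)/262144 = 172/262144 = 43/65536.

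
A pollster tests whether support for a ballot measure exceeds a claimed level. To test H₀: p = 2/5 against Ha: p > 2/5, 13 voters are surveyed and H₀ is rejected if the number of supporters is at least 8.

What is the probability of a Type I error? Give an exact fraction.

The Type I error probability is α = P(K ≥ 8) computed under H₀, where K ~ Binomial(13, 2/5).
Adding the binomial terms for j = 8 through 13 with p = 2/5 yields 119227136/1220703125.

119227136/1220703125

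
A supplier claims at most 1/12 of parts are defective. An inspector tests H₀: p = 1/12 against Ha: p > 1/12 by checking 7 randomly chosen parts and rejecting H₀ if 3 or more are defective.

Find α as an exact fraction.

187213/11943936

The significance level is the probability, assuming p = 1/12, of seeing 3 or more defectives in 7 draws.
α = 1 − P(Y ≤ 2) = 1 − 11756723/11943936 = 187213/11943936.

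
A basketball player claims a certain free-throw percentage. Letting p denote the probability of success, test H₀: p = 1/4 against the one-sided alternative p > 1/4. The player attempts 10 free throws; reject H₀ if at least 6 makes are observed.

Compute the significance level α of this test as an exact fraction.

10343/524288

The Type I error probability is α = P(Y ≥ 6) computed under H₀, where Y ~ Binomial(10, 1/4).
P(Y ≥ 6) = Σ_{j=6}^{10} C(10,j)·(1/4)^j·(3/4)^{10-j} = 10343/524288.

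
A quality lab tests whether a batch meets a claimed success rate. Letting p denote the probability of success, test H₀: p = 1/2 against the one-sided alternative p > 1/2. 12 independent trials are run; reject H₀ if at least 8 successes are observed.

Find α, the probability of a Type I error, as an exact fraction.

α = P(reject H₀ | H₀ true) = P(S ≥ 8 | p = 1/2), with S ~ Binomial(12, 1/2).
That's C(12,8) + C(12,9) + C(12,10) + C(12,11) + C(12,12) over 2^12, i.e. (495 + 220 + 66 + 12 + 1)/4096 = 794/4096 = 397/2048.

397/2048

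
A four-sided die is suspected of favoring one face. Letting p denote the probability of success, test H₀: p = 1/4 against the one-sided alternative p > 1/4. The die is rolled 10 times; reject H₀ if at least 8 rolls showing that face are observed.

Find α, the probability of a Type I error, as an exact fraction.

The Type I error probability is α = P(Y ≥ 8) computed under H₀, where Y ~ Binomial(10, 1/4).
Adding the binomial terms for j = 8 through 10 with p = 1/4 yields 109/262144.

109/262144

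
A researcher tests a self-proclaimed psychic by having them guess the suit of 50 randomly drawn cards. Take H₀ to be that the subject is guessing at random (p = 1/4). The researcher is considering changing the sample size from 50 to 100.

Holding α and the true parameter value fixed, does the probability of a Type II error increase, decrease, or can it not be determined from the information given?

It decreases.

Increasing n separates the H₀ and Ha sampling distributions, so under Ha fewer outcomes land in the acceptance region.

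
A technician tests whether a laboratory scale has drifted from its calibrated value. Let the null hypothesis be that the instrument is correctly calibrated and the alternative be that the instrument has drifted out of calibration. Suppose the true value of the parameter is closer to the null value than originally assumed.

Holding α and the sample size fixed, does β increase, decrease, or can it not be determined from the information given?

It increases.

A smaller true effect puts the Ha sampling distribution closer to H₀, so more of it falls in the non-rejection region.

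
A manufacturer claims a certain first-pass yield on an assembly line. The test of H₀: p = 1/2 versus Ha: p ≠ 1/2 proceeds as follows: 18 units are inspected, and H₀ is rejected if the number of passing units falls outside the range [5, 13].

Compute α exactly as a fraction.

The significance level is the null-hypothesis probability of the rejection region {≤4} ∪ {≥14}.
Each tail has probability (1 + 18 + 153 + 816 + 3060)/262144; doubling gives α = 8096/262144 = 253/8192.

253/8192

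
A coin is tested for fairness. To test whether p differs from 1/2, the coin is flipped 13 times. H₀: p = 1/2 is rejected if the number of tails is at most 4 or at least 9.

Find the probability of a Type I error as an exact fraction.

1093/4096

Under H₀, Y ~ Binomial(13, 1/2); α is the probability of landing in either tail, P(Y ≤ 4) + P(Y ≥ 9).
By symmetry, α = 2·P(Y ≤ 4) = 2·(1 + 13 + 78 + 286 + 715)/8192 = 2186/8192 = 1093/4096.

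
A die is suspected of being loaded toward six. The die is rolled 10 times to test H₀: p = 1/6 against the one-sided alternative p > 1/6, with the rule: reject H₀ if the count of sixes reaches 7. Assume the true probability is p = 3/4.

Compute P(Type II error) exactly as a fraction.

58753/262144

A Type II error is failing to reject when Ha holds: with p = 3/4, β = P(K ≤ 6).
Summing C(10,j)·(3/4)^j·(1/4)^{10-j} for j = 0..6 gives 58753/262144.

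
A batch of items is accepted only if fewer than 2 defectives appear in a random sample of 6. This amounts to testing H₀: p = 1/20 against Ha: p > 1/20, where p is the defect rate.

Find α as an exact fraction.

83901/2560000

Under H₀, Y ~ Binomial(6, 1/20); the Type I error rate is P(Y ≥ 2).
α = 1 − P(Y ≤ 1) = 1 − 2476099/2560000 = 83901/2560000.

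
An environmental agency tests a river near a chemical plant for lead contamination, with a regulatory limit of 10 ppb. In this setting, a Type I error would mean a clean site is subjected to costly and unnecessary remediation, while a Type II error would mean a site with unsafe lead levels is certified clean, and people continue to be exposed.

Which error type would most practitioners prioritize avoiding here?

Type II error

The Type II consequence (a site with unsafe lead levels is certified clean, and people continue to be exposed) is more severe than the Type I consequence (a clean site is subjected to costly and unnecessary remediation).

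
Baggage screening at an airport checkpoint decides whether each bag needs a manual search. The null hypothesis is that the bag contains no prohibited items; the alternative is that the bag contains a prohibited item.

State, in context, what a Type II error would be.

A Type II error is failing to reject H₀ when H₀ is false.
Here that means letting the bag through when actually the bag contains a prohibited item.

A Type II error would mean concluding that the bag contains no prohibited items (or at least failing to establish that the bag contains a prohibited item) when in fact the bag contains a prohibited item.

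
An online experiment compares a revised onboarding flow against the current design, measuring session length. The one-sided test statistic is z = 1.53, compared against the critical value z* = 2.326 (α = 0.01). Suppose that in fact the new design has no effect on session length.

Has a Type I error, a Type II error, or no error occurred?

No error — this is a correct decision.

The conventional null hypothesis is that the new design has no effect on session length.
Since z = 1.53 ≤ z* = 2.326, H₀ is not rejected.
H₀ is true (actually the new design has no effect on session length).
The decision matches the true state — no error.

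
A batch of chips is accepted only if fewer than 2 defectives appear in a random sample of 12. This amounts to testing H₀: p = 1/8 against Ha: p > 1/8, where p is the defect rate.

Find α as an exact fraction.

31150268619/68719476736

α = P(reject H₀ | H₀ true) = P(S ≥ 2 | p = 1/8), S ~ Binomial(12, 1/8).
Via the complement, α = 1 − Σ_{j=0}^{1} C(12,j)(1/8)^j(7/8)^{12-j} = 31150268619/68719476736.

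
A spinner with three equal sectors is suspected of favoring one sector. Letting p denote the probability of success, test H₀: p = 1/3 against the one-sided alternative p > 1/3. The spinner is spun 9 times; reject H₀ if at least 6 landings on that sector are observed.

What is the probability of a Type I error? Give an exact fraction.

835/19683

Under H₀, K ~ Binomial(9, 1/3), and α = P(K ≥ 6).
Adding the binomial terms for j = 6 through 9 with p = 1/3 yields 835/19683.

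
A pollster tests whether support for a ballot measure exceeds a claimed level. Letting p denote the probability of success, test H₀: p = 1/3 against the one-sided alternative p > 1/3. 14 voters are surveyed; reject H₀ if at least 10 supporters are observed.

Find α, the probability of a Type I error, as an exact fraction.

α = P(reject H₀ | H₀ true) = P(K ≥ 10 | p = 1/3), with K ~ Binomial(14, 1/3).
Summing C(14,j)(1/3)^j(2/3)^{14−j} for j = 10,…,14 gives 19321/4782969.

19321/4782969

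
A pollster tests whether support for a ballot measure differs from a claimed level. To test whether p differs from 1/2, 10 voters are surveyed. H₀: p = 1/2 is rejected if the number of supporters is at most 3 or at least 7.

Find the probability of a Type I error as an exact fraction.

11/32

The significance level is the null-hypothesis probability of the rejection region {≤3} ∪ {≥7}.
Each tail has probability (1 + 10 + 45 + 120)/1024; doubling gives α = 352/1024 = 11/32.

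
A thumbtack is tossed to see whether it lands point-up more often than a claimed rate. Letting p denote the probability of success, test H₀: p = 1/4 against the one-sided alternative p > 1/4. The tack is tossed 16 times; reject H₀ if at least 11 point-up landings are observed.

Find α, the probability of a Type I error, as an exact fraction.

1225093/4294967296

α = P(reject H₀ | H₀ true) = P(Y ≥ 11 | p = 1/4), with Y ~ Binomial(16, 1/4).
Summing C(16,j)(1/4)^j(3/4)^{16−j} for j = 11,…,16 gives 1225093/4294967296.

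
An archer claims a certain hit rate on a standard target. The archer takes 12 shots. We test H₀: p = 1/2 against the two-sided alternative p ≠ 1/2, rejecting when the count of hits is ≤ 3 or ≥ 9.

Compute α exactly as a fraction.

299/2048

α = P(Y ≤ 3 or Y ≥ 9 | p = 1/2), Y ~ Binomial(12, 1/2).
The two tails are symmetric, so α = 2·(1 + 12 + 66 + 220)/2^12 = 598/4096 = 299/2048.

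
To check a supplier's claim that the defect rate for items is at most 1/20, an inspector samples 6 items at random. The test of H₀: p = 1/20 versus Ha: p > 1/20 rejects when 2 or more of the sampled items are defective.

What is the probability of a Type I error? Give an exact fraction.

83901/2560000

The significance level is the probability, assuming p = 1/20, of seeing 2 or more defectives in 6 draws.
Computing the lower-tail complement: 1 − 2476099/2560000 = 83901/2560000.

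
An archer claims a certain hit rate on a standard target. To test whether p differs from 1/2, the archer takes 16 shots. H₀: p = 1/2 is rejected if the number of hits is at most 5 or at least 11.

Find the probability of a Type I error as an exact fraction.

6885/32768

α = P(X ≤ 5 or X ≥ 11 | p = 1/2), X ~ Binomial(16, 1/2).
Each tail has probability (1 + 16 + 120 + 560 + 1820 + 4368)/65536; doubling gives α = 13770/65536 = 6885/32768.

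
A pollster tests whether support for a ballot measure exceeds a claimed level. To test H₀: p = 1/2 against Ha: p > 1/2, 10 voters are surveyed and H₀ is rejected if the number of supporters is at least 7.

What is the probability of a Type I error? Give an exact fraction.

Under H₀, S ~ Binomial(10, 1/2), and α = P(S ≥ 7).
Summing the upper tail: (120 + 45 + 10 + 1) / 2^10 = 176/1024 = 11/64.

11/64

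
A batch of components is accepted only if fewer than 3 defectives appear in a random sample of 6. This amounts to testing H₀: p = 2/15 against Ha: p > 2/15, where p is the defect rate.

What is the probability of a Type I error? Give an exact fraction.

Under H₀, K ~ Binomial(6, 2/15); the Type I error rate is P(K ≥ 3).
Via the complement, α = 1 − Σ_{j=0}^{2} C(6,j)(2/15)^j(13/15)^{6-j} = 78928/2278125.

78928/2278125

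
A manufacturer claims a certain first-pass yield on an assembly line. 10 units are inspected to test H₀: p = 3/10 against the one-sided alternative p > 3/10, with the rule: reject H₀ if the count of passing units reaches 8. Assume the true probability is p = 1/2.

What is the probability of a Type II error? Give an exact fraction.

A Type II error is failing to reject when Ha holds: with p = 1/2, β = P(K ≤ 7).
Equivalently, β = 1 − P(K ≥ 8) = 121/128.

121/128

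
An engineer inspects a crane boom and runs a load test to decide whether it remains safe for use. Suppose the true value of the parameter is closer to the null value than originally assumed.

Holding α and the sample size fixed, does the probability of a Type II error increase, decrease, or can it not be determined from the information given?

A smaller departure from H₀ means the test statistic under Ha is distributed closer to where it would be under H₀; rejection becomes less likely.

It increases.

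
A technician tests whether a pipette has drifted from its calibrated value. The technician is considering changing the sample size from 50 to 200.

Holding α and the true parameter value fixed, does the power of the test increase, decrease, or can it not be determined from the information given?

It increases.

Increasing n separates the H₀ and Ha sampling distributions, so under Ha fewer outcomes land in the acceptance region.
Since power = 1 − β and β decreases, power increases.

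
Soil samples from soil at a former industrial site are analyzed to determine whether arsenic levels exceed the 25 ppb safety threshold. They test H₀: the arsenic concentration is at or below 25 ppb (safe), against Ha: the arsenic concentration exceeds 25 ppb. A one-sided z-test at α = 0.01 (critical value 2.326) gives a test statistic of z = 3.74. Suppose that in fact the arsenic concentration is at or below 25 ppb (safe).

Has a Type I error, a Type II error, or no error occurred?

Since z = 3.74 > z* = 2.326, H₀ is rejected.
H₀ is true (actually the arsenic concentration is at or below 25 ppb (safe)).
Rejecting a true H₀ is a Type I error.

Type I error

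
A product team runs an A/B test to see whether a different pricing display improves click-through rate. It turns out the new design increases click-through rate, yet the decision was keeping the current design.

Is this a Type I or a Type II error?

The null hypothesis here is that the new design has no effect on click-through rate.
'Keeping the current design' corresponds to failing to reject H₀.
H₀ was not rejected but H₀ is false — a Type II error (false negative).

Type II error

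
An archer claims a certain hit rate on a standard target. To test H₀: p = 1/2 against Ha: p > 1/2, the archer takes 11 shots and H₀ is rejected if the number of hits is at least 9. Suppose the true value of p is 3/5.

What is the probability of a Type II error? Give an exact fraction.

8604328/9765625

Under the alternative p = 3/5, K ~ Binomial(11, 3/5); β is the probability the test does not reject, P(K < 9).
Adding the binomial probabilities P(K=0)+…+P(K=8) at p = 3/5 gives 8604328/9765625.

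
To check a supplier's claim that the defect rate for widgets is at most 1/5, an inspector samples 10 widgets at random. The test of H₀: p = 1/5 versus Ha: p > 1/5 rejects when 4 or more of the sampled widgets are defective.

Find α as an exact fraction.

1180409/9765625

Under H₀, K ~ Binomial(10, 1/5); the Type I error rate is P(K ≥ 4).
Via the complement, α = 1 − Σ_{j=0}^{3} C(10,j)(1/5)^j(4/5)^{10-j} = 1180409/9765625.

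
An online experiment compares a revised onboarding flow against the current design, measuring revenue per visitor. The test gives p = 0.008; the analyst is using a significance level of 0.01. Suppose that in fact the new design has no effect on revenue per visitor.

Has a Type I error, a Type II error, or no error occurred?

The conventional null hypothesis is that the new design has no effect on revenue per visitor.
Since p = 0.008 < α = 0.01, H₀ is rejected.
H₀ is true (actually the new design has no effect on revenue per visitor).
Rejecting a true H₀ is a Type I error.

Type I error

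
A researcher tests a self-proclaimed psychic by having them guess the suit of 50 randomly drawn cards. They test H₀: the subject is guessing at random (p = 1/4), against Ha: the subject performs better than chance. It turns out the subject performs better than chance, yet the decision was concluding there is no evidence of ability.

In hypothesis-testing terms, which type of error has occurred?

Type II error

'Concluding there is no evidence of ability' corresponds to failing to reject H₀.
H₀ was not rejected but H₀ is false — a Type II error (false negative).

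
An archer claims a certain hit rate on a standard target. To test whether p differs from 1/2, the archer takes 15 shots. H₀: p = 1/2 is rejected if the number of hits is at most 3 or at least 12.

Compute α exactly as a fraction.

9/256

The significance level is the null-hypothesis probability of the rejection region {≤3} ∪ {≥12}.
Each tail has probability (1 + 15 + 105 + 455)/32768; doubling gives α = 1152/32768 = 9/256.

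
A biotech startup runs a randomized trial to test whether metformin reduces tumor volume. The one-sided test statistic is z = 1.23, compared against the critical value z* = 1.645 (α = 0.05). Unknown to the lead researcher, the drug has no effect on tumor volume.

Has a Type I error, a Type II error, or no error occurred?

The conventional null hypothesis is that the drug has no effect on tumor volume.
Since z = 1.23 ≤ z* = 1.645, H₀ is not rejected.
H₀ is true (actually the drug has no effect on tumor volume).
The decision matches the true state — no error.

Neither — the decision is correct.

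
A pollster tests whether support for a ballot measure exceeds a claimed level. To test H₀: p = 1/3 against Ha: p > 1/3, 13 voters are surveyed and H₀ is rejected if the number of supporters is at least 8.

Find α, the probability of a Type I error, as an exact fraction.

6139/177147

α = P(reject H₀ | H₀ true) = P(S ≥ 8 | p = 1/3), with S ~ Binomial(13, 1/3).
Summing C(13,j)(1/3)^j(2/3)^{13−j} for j = 8,…,13 gives 6139/177147.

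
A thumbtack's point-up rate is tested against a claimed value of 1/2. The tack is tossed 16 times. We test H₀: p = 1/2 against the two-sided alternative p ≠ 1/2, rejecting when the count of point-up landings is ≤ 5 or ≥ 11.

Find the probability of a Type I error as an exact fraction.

6885/32768

The significance level is the null-hypothesis probability of the rejection region {≤5} ∪ {≥11}.
Each tail has probability (1 + 16 + 120 + 560 + 1820 + 4368)/65536; doubling gives α = 13770/65536 = 6885/32768.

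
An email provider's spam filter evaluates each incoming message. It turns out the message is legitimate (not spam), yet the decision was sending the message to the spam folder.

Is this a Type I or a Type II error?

Type I error

The null hypothesis here is that the message is legitimate (not spam).
'Sending the message to the spam folder' corresponds to rejecting H₀.
H₀ was rejected but H₀ is true — a Type I error (false positive).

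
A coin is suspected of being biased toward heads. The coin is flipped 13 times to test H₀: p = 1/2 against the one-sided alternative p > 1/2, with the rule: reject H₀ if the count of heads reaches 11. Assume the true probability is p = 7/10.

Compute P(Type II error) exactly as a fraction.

A Type II error is failing to reject when Ha holds: with p = 7/10, β = P(K ≤ 10).
Adding the binomial probabilities P(K=0)+…+P(K=10) at p = 7/10 gives 7788298257/9765625000.

7788298257/9765625000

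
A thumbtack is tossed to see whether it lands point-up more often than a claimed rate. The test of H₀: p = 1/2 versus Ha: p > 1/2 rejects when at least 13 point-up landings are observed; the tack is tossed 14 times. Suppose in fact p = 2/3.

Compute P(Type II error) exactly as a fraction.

4651897/4782969

Under the alternative p = 2/3, K ~ Binomial(14, 2/3); β is the probability the test does not reject, P(K < 13).
Summing C(14,j)·(2/3)^j·(1/3)^{14-j} for j = 0..12 gives 4651897/4782969.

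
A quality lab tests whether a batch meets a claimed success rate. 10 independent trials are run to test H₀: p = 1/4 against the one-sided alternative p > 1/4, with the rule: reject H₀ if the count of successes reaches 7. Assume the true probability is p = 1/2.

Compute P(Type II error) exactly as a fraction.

β = P(fail to reject H₀ | Ha true) = P(X ≤ 6 | p = 1/2), X ~ Binomial(10, 1/2).
Equivalently, β = 1 − P(X ≥ 7) = 53/64.

53/64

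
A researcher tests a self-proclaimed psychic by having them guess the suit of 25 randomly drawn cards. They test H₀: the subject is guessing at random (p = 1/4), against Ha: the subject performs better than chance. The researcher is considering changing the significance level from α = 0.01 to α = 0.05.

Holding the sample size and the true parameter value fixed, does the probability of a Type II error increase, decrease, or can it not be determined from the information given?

With a larger α the critical value moves toward the center, so more of the Ha sampling distribution lies in the rejection region.

It decreases.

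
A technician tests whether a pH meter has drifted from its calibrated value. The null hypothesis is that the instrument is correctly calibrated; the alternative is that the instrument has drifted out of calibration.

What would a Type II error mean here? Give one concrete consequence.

A Type II error would mean concluding that the instrument is correctly calibrated (or at least failing to establish that the instrument has drifted out of calibration) when in fact the instrument has drifted out of calibration. Consequence: an out-of-calibration instrument continues producing bad measurements.

A Type II error is failing to reject H₀ when H₀ is false.
Here that means leaving the instrument in service when actually the instrument has drifted out of calibration.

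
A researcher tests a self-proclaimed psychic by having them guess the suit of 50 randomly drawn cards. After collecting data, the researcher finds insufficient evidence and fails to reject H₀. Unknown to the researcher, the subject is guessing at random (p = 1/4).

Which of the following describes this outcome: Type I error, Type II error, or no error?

Neither — the decision is correct.

The conventional null hypothesis here is that the subject is guessing at random (p = 1/4).
The test retained a true H₀ — the decision matches the true state.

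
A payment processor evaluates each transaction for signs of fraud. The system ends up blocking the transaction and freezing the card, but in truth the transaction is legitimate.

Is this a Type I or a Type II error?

Type I error

The null hypothesis here is that the transaction is legitimate.
'Blocking the transaction and freezing the card' corresponds to rejecting H₀.
H₀ was rejected but H₀ is true — a Type I error (false positive).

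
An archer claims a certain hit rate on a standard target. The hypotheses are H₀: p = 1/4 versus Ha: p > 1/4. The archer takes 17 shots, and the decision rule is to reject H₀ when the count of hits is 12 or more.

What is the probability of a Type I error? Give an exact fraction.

Under H₀, K ~ Binomial(17, 1/4), and α = P(K ≥ 12).
Adding the binomial terms for j = 12 through 17 with p = 1/4 yields 429025/4294967296.

429025/4294967296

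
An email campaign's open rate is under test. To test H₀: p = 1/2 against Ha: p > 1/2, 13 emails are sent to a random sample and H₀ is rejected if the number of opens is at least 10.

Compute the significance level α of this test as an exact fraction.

189/4096

The Type I error probability is α = P(K ≥ 10) computed under H₀, where K ~ Binomial(13, 1/2).
Summing the upper tail: (286 + 78 + 13 + 1) / 2^13 = 378/8192 = 189/4096.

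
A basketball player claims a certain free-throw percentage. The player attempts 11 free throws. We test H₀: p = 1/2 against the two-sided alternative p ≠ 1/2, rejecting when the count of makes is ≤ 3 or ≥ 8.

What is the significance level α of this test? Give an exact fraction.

29/128

Under H₀, Y ~ Binomial(11, 1/2); α is the probability of landing in either tail, P(Y ≤ 3) + P(Y ≥ 8).
By symmetry, α = 2·P(Y ≤ 3) = 2·(1 + 11 + 55 + 165)/2048 = 464/2048 = 29/128.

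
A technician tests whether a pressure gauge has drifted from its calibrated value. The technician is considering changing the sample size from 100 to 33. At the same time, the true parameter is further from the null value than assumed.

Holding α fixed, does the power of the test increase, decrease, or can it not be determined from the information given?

Cannot be determined from the information given.

The first change alone would make β increase; the second alone would make β decrease. Which effect dominates depends on the magnitudes, which are not given.
Since power = 1 − β, the effect on power is likewise indeterminate.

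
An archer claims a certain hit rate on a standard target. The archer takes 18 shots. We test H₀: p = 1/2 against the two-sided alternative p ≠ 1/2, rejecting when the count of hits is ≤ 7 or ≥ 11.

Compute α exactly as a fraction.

15751/32768

The significance level is the null-hypothesis probability of the rejection region {≤7} ∪ {≥11}.
Each tail has probability (1 + 18 + 153 + 816 + 3060 + 8568 + 18564 + 31824)/262144; doubling gives α = 126008/262144 = 15751/32768.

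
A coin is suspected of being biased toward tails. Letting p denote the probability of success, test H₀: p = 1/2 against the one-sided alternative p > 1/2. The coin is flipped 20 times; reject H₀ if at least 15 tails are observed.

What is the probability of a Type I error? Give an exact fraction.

Under H₀, Y ~ Binomial(20, 1/2), and α = P(Y ≥ 15).
Summing the upper tail: (15504 + 4845 + 1140 + 190 + 20 + 1) / 2^20 = 21700/1048576 = 5425/262144.

5425/262144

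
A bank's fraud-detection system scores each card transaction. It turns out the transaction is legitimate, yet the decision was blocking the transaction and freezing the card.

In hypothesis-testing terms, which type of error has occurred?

Type I error

The null hypothesis here is that the transaction is legitimate.
'Blocking the transaction and freezing the card' corresponds to rejecting H₀.
H₀ was rejected but H₀ is true — a Type I error (false positive).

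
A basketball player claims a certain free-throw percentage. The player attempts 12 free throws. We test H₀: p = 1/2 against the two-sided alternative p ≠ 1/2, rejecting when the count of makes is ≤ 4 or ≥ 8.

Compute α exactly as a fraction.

397/1024

α = P(S ≤ 4 or S ≥ 8 | p = 1/2), S ~ Binomial(12, 1/2).
Each tail has probability (1 + 12 + 66 + 220 + 495)/4096; doubling gives α = 1588/4096 = 397/1024.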